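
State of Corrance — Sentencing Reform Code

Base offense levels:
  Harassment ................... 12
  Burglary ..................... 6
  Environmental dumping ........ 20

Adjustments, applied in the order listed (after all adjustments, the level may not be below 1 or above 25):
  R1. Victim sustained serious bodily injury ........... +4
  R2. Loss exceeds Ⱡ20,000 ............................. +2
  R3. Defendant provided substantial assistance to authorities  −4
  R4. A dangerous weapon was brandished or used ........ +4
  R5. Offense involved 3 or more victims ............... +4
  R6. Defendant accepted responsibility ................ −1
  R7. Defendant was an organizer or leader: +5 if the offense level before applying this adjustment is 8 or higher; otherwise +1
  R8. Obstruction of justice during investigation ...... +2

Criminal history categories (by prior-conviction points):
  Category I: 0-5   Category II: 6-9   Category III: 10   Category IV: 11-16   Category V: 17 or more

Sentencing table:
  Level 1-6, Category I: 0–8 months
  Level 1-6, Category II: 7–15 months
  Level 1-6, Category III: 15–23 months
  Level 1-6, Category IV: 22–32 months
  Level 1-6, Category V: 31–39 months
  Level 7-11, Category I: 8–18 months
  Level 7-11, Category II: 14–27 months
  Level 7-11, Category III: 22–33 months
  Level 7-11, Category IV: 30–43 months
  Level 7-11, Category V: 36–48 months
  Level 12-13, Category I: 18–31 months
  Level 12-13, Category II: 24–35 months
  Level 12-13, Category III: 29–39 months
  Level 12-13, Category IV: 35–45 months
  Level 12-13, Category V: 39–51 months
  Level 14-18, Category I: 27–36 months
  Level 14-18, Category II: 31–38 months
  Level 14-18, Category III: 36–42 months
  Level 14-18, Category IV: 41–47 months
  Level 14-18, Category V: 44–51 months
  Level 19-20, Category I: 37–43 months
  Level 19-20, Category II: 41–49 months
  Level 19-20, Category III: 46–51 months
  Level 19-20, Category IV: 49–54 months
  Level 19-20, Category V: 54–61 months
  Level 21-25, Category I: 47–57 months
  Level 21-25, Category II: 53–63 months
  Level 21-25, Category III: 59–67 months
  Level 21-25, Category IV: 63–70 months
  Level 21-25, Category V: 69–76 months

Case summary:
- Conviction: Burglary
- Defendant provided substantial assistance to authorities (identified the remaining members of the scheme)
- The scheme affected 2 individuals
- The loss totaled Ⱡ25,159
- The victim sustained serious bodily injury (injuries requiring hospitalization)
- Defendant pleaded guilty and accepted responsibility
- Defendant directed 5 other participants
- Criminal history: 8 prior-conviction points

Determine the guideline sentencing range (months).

14-27 months

Base offense level for burglary: 6.
R1 applies: 6 + 4 = 10.
R2 applies: 10 + 2 = 12.
R3 applies: 12 − 4 = 8.
R5 does not apply.
R6 applies: 8 − 1 = 7.
R7 applies (level before this adjustment is 7 < 8, so +1): 7 + 1 = 8.
R8 does not apply.
Final offense level: 8.
Criminal history: 8 prior points → Category II (6-9).
Level 8 falls in the 7-11 band.
Grid: Level 7-11 × Category II = 14-27 months.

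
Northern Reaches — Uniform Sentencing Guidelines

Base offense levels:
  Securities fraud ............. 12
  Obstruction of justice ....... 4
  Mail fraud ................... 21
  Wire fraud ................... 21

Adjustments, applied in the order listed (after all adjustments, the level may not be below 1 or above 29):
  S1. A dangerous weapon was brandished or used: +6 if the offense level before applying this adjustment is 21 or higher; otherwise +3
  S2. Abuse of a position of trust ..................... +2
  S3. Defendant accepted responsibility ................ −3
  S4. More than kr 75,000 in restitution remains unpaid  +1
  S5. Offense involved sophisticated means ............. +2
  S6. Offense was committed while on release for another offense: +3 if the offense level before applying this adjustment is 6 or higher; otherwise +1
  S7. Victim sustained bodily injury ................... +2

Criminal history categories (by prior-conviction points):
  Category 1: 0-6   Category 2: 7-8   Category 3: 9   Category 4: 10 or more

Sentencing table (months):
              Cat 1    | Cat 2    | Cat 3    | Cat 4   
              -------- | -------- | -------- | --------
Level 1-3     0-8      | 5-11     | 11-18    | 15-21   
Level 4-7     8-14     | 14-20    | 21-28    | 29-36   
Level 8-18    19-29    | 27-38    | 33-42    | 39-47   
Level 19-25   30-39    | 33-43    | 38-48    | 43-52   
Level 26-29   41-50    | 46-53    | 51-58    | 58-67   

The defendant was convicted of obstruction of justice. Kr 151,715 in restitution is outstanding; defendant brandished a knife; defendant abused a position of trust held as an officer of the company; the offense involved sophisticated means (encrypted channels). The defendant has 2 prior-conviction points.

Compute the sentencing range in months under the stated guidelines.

19-29 months

Base offense level for obstruction of justice: 4.
S1 applies (level before this adjustment is 4 < 21, so +3): 4 + 3 = 7.
S2 applies: 7 + 2 = 9.
S4 applies: 9 + 1 = 10.
S5 applies: 10 + 2 = 12.
S6 does not apply.
S7 does not apply.
Final offense level: 12.
Criminal history: 2 prior points → Category 1 (0-6).
Level 12 falls in the 8-18 band.
Grid: Level 8-18 × Category 1 = 19-29 months.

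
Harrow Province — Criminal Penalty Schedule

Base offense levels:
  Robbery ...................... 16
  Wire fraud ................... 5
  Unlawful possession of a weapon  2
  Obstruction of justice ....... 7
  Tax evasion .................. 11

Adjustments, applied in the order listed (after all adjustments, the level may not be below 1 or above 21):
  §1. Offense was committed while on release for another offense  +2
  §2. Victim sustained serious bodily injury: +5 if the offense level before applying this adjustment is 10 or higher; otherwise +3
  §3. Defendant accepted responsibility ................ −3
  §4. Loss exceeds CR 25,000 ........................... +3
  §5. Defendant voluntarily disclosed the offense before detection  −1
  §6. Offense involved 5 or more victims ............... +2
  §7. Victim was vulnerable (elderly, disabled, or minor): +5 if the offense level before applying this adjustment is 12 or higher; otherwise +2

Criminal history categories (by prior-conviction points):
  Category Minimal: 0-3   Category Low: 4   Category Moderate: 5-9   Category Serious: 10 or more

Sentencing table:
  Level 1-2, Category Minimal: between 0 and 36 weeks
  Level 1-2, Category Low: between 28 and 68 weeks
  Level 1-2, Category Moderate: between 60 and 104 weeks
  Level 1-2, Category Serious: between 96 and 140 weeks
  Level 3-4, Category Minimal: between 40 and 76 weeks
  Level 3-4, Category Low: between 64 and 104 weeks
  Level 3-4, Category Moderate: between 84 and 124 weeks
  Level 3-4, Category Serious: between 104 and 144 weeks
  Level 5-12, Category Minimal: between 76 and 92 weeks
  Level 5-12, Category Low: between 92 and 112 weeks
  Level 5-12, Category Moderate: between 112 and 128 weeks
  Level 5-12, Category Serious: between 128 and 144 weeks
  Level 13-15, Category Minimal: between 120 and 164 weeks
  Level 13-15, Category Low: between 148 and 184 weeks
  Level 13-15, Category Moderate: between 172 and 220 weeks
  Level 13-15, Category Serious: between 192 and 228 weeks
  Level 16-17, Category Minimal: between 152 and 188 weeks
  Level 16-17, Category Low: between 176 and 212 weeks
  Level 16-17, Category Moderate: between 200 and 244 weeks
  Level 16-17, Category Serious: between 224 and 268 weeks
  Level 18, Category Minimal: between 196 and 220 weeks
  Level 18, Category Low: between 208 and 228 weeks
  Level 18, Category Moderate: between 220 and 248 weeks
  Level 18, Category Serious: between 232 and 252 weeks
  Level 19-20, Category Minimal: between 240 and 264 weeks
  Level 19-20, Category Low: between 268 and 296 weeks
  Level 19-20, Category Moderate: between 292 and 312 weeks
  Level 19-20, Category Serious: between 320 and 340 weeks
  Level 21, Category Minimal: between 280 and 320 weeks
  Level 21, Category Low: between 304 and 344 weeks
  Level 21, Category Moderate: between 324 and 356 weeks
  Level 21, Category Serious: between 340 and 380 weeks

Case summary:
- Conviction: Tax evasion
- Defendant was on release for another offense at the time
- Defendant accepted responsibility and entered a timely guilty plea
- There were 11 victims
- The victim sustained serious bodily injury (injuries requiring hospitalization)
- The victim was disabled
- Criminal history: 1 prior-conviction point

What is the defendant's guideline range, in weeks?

280-320 weeks

Base offense level for tax evasion: 11.
§1 applies: 11 + 2 = 13.
§2 applies (level before this adjustment is 13 ≥ 10, so +5): 13 + 5 = 18.
§3 applies: 18 − 3 = 15.
§5 does not apply.
§6 applies: 15 + 2 = 17.
§7 applies (level before this adjustment is 17 ≥ 12, so +5): 17 + 5 = 22.
Level 22 exceeds the maximum of 21; capped at 21.
Final offense level: 21.
Criminal history: 1 prior point → Category Minimal (0-3).
Level 21 falls in the 21 band.
Grid: Level 21 × Category Minimal = 280-320 weeks.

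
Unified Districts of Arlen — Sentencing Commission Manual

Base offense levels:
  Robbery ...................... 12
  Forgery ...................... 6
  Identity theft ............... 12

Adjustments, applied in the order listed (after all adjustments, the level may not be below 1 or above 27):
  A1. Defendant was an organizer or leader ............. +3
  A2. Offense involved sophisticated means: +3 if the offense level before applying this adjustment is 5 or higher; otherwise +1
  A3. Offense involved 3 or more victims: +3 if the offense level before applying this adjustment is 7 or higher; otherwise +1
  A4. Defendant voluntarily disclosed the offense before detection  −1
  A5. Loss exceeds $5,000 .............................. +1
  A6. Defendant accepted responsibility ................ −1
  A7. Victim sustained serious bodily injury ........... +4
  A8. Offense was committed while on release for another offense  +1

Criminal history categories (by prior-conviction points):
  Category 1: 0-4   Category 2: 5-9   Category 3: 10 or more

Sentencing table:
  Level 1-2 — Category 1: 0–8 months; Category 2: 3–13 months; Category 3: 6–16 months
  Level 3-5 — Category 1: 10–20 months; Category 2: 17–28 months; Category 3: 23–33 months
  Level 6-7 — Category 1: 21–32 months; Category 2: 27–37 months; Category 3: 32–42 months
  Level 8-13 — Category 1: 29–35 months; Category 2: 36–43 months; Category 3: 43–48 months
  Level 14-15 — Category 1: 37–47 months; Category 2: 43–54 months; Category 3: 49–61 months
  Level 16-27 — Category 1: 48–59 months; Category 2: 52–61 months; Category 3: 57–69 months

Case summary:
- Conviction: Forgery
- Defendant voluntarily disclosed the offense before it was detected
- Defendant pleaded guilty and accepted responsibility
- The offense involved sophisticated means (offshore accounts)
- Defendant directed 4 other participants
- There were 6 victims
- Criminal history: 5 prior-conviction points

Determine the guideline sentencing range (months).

Base offense level for forgery: 6.
A1 applies: 6 + 3 = 9.
A2 applies (level before this adjustment is 9 ≥ 5, so +3): 9 + 3 = 12.
A3 applies (level before this adjustment is 12 ≥ 7, so +3): 12 + 3 = 15.
A4 applies: 15 − 1 = 14.
A5 does not apply.
A6 applies: 14 − 1 = 13.
A7 does not apply.
A8 does not apply.
Final offense level: 13.
Criminal history: 5 prior points → Category 2 (5-9).
Level 13 falls in the 8-13 band.
Grid: Level 8-13 × Category 2 = 36-43 months.

36-43 months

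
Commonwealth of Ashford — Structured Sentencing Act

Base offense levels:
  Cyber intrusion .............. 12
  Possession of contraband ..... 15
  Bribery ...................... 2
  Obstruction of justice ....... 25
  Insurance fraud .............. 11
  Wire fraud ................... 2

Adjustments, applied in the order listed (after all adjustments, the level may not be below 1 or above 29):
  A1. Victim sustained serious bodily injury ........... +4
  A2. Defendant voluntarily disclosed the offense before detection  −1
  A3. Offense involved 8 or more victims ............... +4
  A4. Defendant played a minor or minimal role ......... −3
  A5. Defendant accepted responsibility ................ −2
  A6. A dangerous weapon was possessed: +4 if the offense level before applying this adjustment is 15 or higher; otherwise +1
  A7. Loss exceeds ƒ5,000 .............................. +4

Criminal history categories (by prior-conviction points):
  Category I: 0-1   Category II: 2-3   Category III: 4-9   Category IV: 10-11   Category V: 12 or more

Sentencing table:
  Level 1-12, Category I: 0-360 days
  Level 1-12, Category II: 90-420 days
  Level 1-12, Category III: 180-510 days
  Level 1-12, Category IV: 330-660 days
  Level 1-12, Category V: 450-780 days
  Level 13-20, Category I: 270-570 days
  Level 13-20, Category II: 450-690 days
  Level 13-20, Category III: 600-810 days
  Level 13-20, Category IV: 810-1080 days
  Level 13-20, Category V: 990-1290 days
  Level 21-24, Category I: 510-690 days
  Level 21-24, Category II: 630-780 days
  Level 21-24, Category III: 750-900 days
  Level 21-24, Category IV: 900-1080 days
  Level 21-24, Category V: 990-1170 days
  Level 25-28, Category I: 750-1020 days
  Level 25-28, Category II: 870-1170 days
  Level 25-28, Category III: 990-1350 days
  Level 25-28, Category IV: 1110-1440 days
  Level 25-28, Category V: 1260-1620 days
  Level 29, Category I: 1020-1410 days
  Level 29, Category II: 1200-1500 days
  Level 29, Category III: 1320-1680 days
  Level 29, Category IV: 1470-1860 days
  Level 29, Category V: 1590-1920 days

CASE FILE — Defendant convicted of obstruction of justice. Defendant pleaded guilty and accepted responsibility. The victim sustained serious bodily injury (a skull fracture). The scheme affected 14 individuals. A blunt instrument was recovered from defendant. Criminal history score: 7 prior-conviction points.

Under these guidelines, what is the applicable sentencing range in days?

1320-1680 days

Base offense level for obstruction of justice: 25.
A1 applies: 25 + 4 = 29.
A2 does not apply.
A3 applies: 29 + 4 = 33.
A5 applies: 33 − 2 = 31.
A6 applies (level before this adjustment is 31 ≥ 15, so +4): 31 + 4 = 35.
Level 35 exceeds the maximum of 29; capped at 29.
Final offense level: 29.
Criminal history: 7 prior points → Category III (4-9).
Level 29 falls in the 29 band.
Grid: Level 29 × Category III = 1320-1680 days.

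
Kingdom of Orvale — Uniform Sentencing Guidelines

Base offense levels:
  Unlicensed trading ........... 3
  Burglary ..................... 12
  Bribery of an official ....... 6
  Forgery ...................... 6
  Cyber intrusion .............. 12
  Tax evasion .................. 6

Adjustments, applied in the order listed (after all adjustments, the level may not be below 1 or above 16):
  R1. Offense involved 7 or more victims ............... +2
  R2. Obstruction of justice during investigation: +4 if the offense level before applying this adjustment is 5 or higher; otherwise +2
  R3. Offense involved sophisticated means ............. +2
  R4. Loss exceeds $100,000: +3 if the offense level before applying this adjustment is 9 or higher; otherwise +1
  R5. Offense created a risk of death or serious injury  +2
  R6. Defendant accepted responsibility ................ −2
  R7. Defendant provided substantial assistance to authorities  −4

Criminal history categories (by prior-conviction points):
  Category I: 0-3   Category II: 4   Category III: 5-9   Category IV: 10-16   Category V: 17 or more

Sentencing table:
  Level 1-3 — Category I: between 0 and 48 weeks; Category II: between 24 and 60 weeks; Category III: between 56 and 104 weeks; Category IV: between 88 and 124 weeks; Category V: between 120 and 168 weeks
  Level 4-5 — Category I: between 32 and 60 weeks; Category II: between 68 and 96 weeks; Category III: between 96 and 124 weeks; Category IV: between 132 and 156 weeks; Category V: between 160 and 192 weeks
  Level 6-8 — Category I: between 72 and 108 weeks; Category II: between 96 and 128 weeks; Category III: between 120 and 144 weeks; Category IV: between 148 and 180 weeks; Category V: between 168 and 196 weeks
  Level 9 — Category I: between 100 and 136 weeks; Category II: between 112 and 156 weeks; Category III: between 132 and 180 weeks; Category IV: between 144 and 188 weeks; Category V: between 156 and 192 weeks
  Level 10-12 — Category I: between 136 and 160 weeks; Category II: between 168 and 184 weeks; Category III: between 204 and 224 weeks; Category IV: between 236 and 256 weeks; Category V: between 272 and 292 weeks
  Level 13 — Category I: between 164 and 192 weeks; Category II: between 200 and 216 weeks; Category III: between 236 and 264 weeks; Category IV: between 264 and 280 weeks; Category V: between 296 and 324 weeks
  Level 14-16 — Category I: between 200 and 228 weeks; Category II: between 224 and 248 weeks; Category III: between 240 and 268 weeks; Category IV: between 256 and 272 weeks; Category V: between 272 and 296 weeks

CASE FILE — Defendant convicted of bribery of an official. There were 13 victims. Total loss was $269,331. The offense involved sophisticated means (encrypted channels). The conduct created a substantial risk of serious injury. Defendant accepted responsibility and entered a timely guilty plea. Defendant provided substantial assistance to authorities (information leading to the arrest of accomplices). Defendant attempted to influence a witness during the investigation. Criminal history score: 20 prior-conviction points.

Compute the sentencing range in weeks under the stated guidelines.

296-324 weeks

Base offense level for bribery of an official: 6.
R1 applies: 6 + 2 = 8.
R2 applies (level before this adjustment is 8 ≥ 5, so +4): 8 + 4 = 12.
R3 applies: 12 + 2 = 14.
R4 applies (level before this adjustment is 14 ≥ 9, so +3): 14 + 3 = 17.
R5 applies: 17 + 2 = 19.
R6 applies: 19 − 2 = 17.
R7 applies: 17 − 4 = 13.
Final offense level: 13.
Criminal history: 20 prior points → Category V (17+).
Level 13 falls in the 13 band.
Grid: Level 13 × Category V = 296-324 weeks.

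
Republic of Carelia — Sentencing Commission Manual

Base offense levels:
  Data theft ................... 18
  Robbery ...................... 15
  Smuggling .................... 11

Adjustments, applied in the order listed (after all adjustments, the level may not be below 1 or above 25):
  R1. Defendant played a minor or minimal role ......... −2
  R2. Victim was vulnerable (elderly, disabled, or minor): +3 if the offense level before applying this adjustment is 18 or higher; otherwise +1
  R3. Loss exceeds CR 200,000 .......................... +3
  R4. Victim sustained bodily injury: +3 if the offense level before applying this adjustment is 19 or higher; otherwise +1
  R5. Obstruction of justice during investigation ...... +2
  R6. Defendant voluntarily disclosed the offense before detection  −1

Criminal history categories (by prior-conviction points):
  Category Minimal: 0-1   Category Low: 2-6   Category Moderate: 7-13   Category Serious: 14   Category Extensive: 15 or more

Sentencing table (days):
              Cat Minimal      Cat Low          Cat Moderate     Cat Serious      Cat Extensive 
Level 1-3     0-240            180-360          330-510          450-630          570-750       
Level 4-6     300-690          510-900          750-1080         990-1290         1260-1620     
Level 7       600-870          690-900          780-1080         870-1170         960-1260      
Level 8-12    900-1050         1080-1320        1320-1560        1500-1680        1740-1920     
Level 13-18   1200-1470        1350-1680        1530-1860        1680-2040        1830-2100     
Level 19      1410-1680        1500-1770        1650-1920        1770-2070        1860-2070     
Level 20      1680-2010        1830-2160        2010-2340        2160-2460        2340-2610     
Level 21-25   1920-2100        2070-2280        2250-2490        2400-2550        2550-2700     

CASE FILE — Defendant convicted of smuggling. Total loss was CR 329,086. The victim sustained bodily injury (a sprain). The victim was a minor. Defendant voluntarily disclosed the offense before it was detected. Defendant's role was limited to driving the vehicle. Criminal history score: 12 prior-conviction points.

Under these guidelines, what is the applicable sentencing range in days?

Base offense level for smuggling: 11.
R1 applies: 11 − 2 = 9.
R2 applies (level before this adjustment is 9 < 18, so +1): 9 + 1 = 10.
R3 applies: 10 + 3 = 13.
R4 applies (level before this adjustment is 13 < 19, so +1): 13 + 1 = 14.
R5 does not apply.
R6 applies: 14 − 1 = 13.
Final offense level: 13.
Criminal history: 12 prior points → Category Moderate (7-13).
Level 13 falls in the 13-18 band.
Grid: Level 13-18 × Category Moderate = 1530-1860 days.

1530-1860 days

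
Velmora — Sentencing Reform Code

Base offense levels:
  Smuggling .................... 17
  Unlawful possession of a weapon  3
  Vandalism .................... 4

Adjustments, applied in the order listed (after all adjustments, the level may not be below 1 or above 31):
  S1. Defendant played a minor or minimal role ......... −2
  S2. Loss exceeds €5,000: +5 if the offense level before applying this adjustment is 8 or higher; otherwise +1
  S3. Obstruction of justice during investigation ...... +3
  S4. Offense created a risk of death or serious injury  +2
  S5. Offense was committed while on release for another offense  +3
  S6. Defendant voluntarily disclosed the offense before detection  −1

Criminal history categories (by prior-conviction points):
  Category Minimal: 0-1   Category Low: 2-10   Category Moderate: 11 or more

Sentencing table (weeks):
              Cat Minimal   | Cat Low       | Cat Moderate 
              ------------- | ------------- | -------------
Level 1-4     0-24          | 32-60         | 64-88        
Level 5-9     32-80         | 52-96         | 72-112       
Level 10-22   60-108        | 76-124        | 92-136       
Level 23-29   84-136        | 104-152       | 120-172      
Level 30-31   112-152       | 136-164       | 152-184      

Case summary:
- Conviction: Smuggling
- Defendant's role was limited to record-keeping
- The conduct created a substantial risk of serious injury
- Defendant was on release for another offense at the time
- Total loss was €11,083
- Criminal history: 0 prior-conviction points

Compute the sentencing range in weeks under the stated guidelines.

Base offense level for smuggling: 17.
S1 applies: 17 − 2 = 15.
S2 applies (level before this adjustment is 15 ≥ 8, so +5): 15 + 5 = 20.
S3 does not apply.
S4 applies: 20 + 2 = 22.
S5 applies: 22 + 3 = 25.
S6 does not apply.
Final offense level: 25.
Criminal history: 0 prior points → Category Minimal (0-1).
Level 25 falls in the 23-29 band.
Grid: Level 23-29 × Category Minimal = 84-136 weeks.

84-136 weeks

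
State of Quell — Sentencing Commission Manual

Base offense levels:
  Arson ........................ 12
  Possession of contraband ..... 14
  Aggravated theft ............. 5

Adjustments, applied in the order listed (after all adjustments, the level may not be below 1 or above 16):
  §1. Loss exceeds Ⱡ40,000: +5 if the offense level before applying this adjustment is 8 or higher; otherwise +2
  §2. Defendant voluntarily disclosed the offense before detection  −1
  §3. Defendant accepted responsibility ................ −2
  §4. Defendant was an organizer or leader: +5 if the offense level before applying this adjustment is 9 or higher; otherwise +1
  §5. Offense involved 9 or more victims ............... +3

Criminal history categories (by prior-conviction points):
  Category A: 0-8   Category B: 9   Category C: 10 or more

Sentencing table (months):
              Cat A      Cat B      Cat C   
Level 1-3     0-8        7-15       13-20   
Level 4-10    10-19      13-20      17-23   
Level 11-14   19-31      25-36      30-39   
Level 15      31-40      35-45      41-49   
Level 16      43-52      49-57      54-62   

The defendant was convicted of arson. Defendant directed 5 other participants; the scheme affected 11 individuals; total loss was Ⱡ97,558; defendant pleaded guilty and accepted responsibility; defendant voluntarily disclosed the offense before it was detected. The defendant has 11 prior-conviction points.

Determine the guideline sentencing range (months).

Base offense level for arson: 12.
§1 applies (level before this adjustment is 12 ≥ 8, so +5): 12 + 5 = 17.
§2 applies: 17 − 1 = 16.
§3 applies: 16 − 2 = 14.
§4 applies (level before this adjustment is 14 ≥ 9, so +5): 14 + 5 = 19.
§5 applies: 19 + 3 = 22.
Level 22 exceeds the maximum of 16; capped at 16.
Final offense level: 16.
Criminal history: 11 prior points → Category C (10+).
Level 16 falls in the 16 band.
Grid: Level 16 × Category C = 54-62 months.

54-62 months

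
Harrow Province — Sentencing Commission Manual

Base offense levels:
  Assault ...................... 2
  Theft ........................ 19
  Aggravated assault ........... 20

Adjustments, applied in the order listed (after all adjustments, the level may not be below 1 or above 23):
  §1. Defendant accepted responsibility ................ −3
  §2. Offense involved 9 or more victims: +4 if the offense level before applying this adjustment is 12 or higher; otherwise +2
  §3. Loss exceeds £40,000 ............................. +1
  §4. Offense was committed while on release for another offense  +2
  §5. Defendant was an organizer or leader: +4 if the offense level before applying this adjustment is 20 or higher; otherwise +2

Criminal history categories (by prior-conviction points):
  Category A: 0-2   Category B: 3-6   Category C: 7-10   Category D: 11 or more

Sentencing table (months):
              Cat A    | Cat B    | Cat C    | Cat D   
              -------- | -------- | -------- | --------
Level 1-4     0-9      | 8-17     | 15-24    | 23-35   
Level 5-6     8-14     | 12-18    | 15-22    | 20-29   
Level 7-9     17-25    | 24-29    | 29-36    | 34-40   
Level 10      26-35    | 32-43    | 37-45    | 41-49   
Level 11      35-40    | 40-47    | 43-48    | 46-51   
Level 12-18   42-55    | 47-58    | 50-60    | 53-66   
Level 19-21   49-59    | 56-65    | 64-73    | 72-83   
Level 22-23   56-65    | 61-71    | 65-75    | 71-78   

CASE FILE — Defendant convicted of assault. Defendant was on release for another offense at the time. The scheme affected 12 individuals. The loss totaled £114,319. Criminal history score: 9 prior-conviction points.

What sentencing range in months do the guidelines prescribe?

Base offense level for assault: 2.
§2 applies (level before this adjustment is 2 < 12, so +2): 2 + 2 = 4.
§3 applies: 4 + 1 = 5.
§4 applies: 5 + 2 = 7.
§5 does not apply.
Final offense level: 7.
Criminal history: 9 prior points → Category C (7-10).
Level 7 falls in the 7-9 band.
Grid: Level 7-9 × Category C = 29-36 months.

29-36 months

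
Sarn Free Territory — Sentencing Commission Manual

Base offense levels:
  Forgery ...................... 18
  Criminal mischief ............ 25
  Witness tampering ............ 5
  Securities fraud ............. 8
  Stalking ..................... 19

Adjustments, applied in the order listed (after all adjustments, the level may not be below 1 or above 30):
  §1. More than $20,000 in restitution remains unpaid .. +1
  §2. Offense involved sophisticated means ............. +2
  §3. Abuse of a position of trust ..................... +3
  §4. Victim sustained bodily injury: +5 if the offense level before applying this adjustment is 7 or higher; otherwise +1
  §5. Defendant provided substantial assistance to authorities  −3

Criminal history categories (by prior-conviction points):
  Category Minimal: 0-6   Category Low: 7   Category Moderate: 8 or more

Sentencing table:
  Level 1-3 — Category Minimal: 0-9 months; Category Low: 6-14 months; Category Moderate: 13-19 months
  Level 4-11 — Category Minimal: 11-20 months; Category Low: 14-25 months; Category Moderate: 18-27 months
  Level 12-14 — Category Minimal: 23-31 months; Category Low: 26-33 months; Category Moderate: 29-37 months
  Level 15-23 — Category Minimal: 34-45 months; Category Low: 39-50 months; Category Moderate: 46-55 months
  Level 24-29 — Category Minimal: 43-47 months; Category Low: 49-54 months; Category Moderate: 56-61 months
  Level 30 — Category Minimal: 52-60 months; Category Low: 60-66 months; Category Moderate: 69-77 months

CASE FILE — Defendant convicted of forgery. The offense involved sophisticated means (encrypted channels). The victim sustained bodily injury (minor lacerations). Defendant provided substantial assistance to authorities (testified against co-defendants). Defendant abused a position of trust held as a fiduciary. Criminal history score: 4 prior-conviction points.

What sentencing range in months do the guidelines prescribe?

43-47 months

Base offense level for forgery: 18.
§2 applies: 18 + 2 = 20.
§3 applies: 20 + 3 = 23.
§4 applies (level before this adjustment is 23 ≥ 7, so +5): 23 + 5 = 28.
§5 applies: 28 − 3 = 25.
Final offense level: 25.
Criminal history: 4 prior points → Category Minimal (0-6).
Level 25 falls in the 24-29 band.
Grid: Level 24-29 × Category Minimal = 43-47 months.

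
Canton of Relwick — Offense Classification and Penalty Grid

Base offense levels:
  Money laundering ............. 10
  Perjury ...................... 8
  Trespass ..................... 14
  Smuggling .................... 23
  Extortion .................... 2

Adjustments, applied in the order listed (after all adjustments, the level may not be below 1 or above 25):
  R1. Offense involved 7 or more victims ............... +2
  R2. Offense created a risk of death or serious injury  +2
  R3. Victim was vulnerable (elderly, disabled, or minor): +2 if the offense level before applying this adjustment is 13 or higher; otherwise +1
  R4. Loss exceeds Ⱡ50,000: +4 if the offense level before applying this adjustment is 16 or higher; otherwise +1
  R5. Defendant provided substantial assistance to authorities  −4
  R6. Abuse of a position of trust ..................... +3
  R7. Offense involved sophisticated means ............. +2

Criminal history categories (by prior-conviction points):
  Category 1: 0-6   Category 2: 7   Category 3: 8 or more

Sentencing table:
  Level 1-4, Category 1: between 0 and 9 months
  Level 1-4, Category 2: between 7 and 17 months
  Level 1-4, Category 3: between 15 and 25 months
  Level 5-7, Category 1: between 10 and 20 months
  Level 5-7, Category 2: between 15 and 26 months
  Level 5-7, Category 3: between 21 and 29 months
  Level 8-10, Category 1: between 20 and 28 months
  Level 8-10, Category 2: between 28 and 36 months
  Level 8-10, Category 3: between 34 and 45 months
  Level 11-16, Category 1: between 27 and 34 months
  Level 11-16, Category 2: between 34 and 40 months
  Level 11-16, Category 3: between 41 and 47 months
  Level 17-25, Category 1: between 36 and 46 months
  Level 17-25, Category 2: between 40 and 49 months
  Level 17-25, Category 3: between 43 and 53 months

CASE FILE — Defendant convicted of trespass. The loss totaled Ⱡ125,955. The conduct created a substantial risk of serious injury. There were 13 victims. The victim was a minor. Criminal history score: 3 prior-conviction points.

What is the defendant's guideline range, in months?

36-46 months

Base offense level for trespass: 14.
R1 applies: 14 + 2 = 16.
R2 applies: 16 + 2 = 18.
R3 applies (level before this adjustment is 18 ≥ 13, so +2): 18 + 2 = 20.
R4 applies (level before this adjustment is 20 ≥ 16, so +4): 20 + 4 = 24.
R6 does not apply.
R7 does not apply.
Final offense level: 24.
Criminal history: 3 prior points → Category 1 (0-6).
Level 24 falls in the 17-25 band.
Grid: Level 17-25 × Category 1 = 36-46 months.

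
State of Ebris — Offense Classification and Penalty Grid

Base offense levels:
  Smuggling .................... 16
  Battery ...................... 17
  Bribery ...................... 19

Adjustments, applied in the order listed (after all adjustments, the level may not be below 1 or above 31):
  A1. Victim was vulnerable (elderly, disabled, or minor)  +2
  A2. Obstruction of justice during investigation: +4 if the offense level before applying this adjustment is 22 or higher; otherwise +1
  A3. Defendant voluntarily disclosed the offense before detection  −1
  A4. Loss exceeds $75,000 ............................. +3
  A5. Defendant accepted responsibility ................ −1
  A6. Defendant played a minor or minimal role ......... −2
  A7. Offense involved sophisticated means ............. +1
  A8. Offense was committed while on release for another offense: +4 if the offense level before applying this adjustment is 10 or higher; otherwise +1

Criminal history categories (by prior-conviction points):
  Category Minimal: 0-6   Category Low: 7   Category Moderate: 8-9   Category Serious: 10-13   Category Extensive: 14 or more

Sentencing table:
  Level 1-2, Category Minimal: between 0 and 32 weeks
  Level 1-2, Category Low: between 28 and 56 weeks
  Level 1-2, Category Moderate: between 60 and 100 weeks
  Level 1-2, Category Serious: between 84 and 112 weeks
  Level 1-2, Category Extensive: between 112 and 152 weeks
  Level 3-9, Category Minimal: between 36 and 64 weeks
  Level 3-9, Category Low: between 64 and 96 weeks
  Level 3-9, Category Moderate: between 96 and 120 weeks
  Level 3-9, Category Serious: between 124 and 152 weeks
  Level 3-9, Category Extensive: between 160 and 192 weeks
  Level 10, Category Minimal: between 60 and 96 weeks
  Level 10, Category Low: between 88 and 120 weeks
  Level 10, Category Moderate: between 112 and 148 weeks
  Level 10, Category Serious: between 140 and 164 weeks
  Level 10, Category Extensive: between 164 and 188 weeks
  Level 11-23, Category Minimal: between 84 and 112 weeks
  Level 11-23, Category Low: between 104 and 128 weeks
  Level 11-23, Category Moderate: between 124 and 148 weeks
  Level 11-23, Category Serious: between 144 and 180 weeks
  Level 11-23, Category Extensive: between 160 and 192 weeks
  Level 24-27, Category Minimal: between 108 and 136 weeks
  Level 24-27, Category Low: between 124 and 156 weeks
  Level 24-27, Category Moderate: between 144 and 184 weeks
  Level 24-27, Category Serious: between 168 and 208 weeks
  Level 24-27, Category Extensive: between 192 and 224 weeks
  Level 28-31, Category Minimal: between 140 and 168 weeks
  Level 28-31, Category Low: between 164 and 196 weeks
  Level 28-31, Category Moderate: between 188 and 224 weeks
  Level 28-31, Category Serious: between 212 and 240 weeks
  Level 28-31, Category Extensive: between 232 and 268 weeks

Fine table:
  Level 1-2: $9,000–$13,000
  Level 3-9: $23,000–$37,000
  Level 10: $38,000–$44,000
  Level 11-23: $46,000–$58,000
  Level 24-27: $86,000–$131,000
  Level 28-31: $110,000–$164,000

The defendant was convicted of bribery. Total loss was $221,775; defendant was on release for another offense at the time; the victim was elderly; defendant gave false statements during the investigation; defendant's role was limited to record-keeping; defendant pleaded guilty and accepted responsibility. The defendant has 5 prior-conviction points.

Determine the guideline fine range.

Base offense level for bribery: 19.
A1 applies: 19 + 2 = 21.
A2 applies (level before this adjustment is 21 < 22, so +1): 21 + 1 = 22.
A4 applies: 22 + 3 = 25.
A5 applies: 25 − 1 = 24.
A6 applies: 24 − 2 = 22.
A8 applies (level before this adjustment is 22 ≥ 10, so +4): 22 + 4 = 26.
Final offense level: 26.
Level 26 falls in the 24-27 band.
Fine table: Level 24-27 → $86,000–$131,000.

$86,000–$131,000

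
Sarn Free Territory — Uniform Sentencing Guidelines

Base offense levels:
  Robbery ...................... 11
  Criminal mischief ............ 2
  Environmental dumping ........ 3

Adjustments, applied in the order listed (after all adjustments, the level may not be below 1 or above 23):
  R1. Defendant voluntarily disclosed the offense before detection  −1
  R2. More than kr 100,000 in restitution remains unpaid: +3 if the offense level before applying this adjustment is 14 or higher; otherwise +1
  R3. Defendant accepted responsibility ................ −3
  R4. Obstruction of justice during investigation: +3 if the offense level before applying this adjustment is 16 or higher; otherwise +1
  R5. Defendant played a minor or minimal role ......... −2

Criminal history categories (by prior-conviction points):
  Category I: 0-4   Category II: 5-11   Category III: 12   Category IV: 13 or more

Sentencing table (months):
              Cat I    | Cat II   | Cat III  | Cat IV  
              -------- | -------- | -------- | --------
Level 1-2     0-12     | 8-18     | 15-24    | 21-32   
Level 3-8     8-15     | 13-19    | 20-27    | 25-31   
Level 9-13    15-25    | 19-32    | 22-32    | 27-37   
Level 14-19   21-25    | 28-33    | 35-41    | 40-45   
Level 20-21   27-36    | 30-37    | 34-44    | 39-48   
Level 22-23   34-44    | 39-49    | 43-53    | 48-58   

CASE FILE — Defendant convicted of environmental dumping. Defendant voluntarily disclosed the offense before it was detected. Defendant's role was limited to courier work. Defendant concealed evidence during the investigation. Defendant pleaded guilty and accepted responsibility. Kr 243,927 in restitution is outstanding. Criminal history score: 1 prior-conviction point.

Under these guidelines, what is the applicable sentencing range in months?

0-12 months

Base offense level for environmental dumping: 3.
R1 applies: 3 − 1 = 2.
R2 applies (level before this adjustment is 2 < 14, so +1): 2 + 1 = 3.
R3 applies: 3 − 3 = 0.
R4 applies (level before this adjustment is 0 < 16, so +1): 0 + 1 = 1.
R5 applies: 1 − 2 = -1.
Level -1 is below the minimum of 1; floored at 1.
Final offense level: 1.
Criminal history: 1 prior point → Category I (0-4).
Level 1 falls in the 1-2 band.
Grid: Level 1-2 × Category I = 0-12 months.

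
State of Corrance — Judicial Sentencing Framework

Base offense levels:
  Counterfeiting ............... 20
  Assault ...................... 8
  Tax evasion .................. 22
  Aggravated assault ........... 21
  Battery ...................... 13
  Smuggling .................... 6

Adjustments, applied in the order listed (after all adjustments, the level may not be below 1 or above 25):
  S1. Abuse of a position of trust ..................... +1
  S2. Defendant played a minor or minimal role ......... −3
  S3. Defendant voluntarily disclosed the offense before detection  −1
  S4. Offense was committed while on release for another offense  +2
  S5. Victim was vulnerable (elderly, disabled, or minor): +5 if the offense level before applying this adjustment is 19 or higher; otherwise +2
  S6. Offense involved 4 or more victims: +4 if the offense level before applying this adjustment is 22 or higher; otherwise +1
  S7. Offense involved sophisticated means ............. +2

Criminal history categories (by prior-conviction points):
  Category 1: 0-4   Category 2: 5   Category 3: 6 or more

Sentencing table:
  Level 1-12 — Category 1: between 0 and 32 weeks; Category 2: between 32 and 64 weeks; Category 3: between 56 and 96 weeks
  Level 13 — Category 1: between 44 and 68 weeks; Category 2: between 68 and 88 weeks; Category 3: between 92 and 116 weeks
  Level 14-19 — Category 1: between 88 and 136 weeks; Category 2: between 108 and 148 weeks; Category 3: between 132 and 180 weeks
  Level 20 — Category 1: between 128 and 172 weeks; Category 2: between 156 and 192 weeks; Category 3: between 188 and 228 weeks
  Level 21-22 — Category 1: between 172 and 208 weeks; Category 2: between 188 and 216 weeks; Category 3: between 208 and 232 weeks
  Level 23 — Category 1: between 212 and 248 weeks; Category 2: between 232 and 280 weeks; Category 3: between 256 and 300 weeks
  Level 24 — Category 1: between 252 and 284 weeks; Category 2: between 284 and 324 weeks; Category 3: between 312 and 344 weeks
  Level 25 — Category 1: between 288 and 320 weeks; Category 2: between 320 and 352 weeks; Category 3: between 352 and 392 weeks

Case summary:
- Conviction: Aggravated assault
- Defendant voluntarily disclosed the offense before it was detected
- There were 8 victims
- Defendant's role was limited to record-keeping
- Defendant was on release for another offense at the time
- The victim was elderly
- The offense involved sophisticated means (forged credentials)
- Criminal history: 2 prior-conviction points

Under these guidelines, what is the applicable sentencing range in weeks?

288-320 weeks

Base offense level for aggravated assault: 21.
S2 applies: 21 − 3 = 18.
S3 applies: 18 − 1 = 17.
S4 applies: 17 + 2 = 19.
S5 applies (level before this adjustment is 19 ≥ 19, so +5): 19 + 5 = 24.
S6 applies (level before this adjustment is 24 ≥ 22, so +4): 24 + 4 = 28.
S7 applies: 28 + 2 = 30.
Level 30 exceeds the maximum of 25; capped at 25.
Final offense level: 25.
Criminal history: 2 prior points → Category 1 (0-4).
Level 25 falls in the 25 band.
Grid: Level 25 × Category 1 = 288-320 weeks.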